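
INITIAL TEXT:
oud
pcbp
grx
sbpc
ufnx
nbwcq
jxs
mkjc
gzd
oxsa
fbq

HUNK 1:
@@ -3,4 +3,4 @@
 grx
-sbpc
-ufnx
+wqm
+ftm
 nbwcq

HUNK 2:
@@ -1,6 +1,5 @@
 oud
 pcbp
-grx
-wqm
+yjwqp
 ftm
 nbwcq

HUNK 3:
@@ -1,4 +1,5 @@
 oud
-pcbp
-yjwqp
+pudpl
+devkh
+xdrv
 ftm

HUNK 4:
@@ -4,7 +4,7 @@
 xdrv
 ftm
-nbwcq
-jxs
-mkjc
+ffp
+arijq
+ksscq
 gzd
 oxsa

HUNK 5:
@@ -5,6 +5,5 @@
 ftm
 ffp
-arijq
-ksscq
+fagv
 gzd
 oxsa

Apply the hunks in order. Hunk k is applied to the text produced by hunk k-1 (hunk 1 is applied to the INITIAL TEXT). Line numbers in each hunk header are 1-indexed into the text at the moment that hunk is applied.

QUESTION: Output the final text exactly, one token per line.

Hunk 1: at line 3 remove [sbpc,ufnx] add [wqm,ftm] -> 11 lines: oud pcbp grx wqm ftm nbwcq jxs mkjc gzd oxsa fbq
Hunk 2: at line 1 remove [grx,wqm] add [yjwqp] -> 10 lines: oud pcbp yjwqp ftm nbwcq jxs mkjc gzd oxsa fbq
Hunk 3: at line 1 remove [pcbp,yjwqp] add [pudpl,devkh,xdrv] -> 11 lines: oud pudpl devkh xdrv ftm nbwcq jxs mkjc gzd oxsa fbq
Hunk 4: at line 4 remove [nbwcq,jxs,mkjc] add [ffp,arijq,ksscq] -> 11 lines: oud pudpl devkh xdrv ftm ffp arijq ksscq gzd oxsa fbq
Hunk 5: at line 5 remove [arijq,ksscq] add [fagv] -> 10 lines: oud pudpl devkh xdrv ftm ffp fagv gzd oxsa fbq

Answer: oud
pudpl
devkh
xdrv
ftm
ffp
fagv
gzd
oxsa
fbq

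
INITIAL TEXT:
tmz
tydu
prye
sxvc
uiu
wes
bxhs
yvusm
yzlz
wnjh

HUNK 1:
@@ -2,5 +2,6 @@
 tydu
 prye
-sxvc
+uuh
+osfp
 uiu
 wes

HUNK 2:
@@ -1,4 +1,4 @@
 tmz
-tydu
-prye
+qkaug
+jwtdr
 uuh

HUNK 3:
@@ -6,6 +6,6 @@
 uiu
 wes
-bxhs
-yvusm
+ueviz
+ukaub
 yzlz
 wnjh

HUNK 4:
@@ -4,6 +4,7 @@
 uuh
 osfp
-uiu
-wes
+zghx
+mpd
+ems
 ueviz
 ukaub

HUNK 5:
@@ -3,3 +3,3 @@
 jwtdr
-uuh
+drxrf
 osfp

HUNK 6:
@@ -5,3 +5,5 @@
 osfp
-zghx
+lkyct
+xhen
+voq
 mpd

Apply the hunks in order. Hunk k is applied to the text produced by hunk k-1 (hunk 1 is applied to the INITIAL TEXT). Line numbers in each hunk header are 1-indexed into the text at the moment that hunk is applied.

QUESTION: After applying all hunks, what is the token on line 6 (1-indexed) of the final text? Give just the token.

Answer: lkyct

Derivation:
Hunk 1: at line 2 remove [sxvc] add [uuh,osfp] -> 11 lines: tmz tydu prye uuh osfp uiu wes bxhs yvusm yzlz wnjh
Hunk 2: at line 1 remove [tydu,prye] add [qkaug,jwtdr] -> 11 lines: tmz qkaug jwtdr uuh osfp uiu wes bxhs yvusm yzlz wnjh
Hunk 3: at line 6 remove [bxhs,yvusm] add [ueviz,ukaub] -> 11 lines: tmz qkaug jwtdr uuh osfp uiu wes ueviz ukaub yzlz wnjh
Hunk 4: at line 4 remove [uiu,wes] add [zghx,mpd,ems] -> 12 lines: tmz qkaug jwtdr uuh osfp zghx mpd ems ueviz ukaub yzlz wnjh
Hunk 5: at line 3 remove [uuh] add [drxrf] -> 12 lines: tmz qkaug jwtdr drxrf osfp zghx mpd ems ueviz ukaub yzlz wnjh
Hunk 6: at line 5 remove [zghx] add [lkyct,xhen,voq] -> 14 lines: tmz qkaug jwtdr drxrf osfp lkyct xhen voq mpd ems ueviz ukaub yzlz wnjh
Final line 6: lkyct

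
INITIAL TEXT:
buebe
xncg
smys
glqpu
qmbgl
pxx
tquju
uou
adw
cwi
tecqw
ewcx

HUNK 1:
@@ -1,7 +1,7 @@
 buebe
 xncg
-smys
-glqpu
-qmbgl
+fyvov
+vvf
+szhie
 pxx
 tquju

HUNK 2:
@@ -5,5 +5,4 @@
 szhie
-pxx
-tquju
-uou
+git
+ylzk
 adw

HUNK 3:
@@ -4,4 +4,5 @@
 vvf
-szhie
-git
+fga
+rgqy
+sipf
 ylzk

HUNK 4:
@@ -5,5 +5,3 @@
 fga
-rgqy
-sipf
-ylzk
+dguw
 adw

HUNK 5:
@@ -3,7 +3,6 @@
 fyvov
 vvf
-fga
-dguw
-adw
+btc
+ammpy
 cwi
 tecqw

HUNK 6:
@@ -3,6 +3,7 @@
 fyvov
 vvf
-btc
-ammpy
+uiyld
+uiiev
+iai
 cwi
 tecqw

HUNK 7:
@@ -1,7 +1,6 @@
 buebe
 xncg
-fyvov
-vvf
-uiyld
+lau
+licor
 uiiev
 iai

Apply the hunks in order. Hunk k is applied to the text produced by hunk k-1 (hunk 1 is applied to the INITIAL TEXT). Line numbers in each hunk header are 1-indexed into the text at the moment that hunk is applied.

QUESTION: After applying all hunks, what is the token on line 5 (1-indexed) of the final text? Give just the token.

Answer: uiiev

Derivation:
Hunk 1: at line 1 remove [smys,glqpu,qmbgl] add [fyvov,vvf,szhie] -> 12 lines: buebe xncg fyvov vvf szhie pxx tquju uou adw cwi tecqw ewcx
Hunk 2: at line 5 remove [pxx,tquju,uou] add [git,ylzk] -> 11 lines: buebe xncg fyvov vvf szhie git ylzk adw cwi tecqw ewcx
Hunk 3: at line 4 remove [szhie,git] add [fga,rgqy,sipf] -> 12 lines: buebe xncg fyvov vvf fga rgqy sipf ylzk adw cwi tecqw ewcx
Hunk 4: at line 5 remove [rgqy,sipf,ylzk] add [dguw] -> 10 lines: buebe xncg fyvov vvf fga dguw adw cwi tecqw ewcx
Hunk 5: at line 3 remove [fga,dguw,adw] add [btc,ammpy] -> 9 lines: buebe xncg fyvov vvf btc ammpy cwi tecqw ewcx
Hunk 6: at line 3 remove [btc,ammpy] add [uiyld,uiiev,iai] -> 10 lines: buebe xncg fyvov vvf uiyld uiiev iai cwi tecqw ewcx
Hunk 7: at line 1 remove [fyvov,vvf,uiyld] add [lau,licor] -> 9 lines: buebe xncg lau licor uiiev iai cwi tecqw ewcx
Final line 5: uiiev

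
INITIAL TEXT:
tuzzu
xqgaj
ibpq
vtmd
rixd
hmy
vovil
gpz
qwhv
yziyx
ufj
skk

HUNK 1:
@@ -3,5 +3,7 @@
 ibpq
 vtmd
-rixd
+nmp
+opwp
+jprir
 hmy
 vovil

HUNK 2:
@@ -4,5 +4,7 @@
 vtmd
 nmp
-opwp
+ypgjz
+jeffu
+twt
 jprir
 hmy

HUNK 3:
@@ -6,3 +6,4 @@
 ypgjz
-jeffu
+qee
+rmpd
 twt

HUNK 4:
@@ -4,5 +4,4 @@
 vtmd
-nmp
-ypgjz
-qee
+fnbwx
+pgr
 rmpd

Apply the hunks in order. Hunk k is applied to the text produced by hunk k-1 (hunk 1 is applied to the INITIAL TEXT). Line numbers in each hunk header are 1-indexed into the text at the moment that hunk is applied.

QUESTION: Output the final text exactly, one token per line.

Answer: tuzzu
xqgaj
ibpq
vtmd
fnbwx
pgr
rmpd
twt
jprir
hmy
vovil
gpz
qwhv
yziyx
ufj
skk

Derivation:
Hunk 1: at line 3 remove [rixd] add [nmp,opwp,jprir] -> 14 lines: tuzzu xqgaj ibpq vtmd nmp opwp jprir hmy vovil gpz qwhv yziyx ufj skk
Hunk 2: at line 4 remove [opwp] add [ypgjz,jeffu,twt] -> 16 lines: tuzzu xqgaj ibpq vtmd nmp ypgjz jeffu twt jprir hmy vovil gpz qwhv yziyx ufj skk
Hunk 3: at line 6 remove [jeffu] add [qee,rmpd] -> 17 lines: tuzzu xqgaj ibpq vtmd nmp ypgjz qee rmpd twt jprir hmy vovil gpz qwhv yziyx ufj skk
Hunk 4: at line 4 remove [nmp,ypgjz,qee] add [fnbwx,pgr] -> 16 lines: tuzzu xqgaj ibpq vtmd fnbwx pgr rmpd twt jprir hmy vovil gpz qwhv yziyx ufj skk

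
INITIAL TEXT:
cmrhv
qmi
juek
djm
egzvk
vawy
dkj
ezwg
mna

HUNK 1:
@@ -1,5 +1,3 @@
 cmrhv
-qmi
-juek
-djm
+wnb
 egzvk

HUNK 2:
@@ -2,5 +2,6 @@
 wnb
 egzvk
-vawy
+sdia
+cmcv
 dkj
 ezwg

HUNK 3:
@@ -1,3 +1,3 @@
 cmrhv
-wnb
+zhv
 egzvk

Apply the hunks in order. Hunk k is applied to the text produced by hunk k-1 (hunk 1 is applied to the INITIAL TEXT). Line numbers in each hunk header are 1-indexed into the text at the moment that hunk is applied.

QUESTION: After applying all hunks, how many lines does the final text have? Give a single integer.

Hunk 1: at line 1 remove [qmi,juek,djm] add [wnb] -> 7 lines: cmrhv wnb egzvk vawy dkj ezwg mna
Hunk 2: at line 2 remove [vawy] add [sdia,cmcv] -> 8 lines: cmrhv wnb egzvk sdia cmcv dkj ezwg mna
Hunk 3: at line 1 remove [wnb] add [zhv] -> 8 lines: cmrhv zhv egzvk sdia cmcv dkj ezwg mna
Final line count: 8

Answer: 8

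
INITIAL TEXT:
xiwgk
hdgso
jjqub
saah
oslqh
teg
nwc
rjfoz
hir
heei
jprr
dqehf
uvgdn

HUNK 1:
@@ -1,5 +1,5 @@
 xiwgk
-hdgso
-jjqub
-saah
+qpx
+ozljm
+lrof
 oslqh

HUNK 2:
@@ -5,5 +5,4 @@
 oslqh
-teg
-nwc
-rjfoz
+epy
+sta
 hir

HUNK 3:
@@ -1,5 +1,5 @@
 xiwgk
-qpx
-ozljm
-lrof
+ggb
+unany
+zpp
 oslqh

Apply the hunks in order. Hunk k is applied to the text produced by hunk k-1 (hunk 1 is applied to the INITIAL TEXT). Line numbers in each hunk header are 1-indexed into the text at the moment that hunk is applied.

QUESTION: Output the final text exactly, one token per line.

Answer: xiwgk
ggb
unany
zpp
oslqh
epy
sta
hir
heei
jprr
dqehf
uvgdn

Derivation:
Hunk 1: at line 1 remove [hdgso,jjqub,saah] add [qpx,ozljm,lrof] -> 13 lines: xiwgk qpx ozljm lrof oslqh teg nwc rjfoz hir heei jprr dqehf uvgdn
Hunk 2: at line 5 remove [teg,nwc,rjfoz] add [epy,sta] -> 12 lines: xiwgk qpx ozljm lrof oslqh epy sta hir heei jprr dqehf uvgdn
Hunk 3: at line 1 remove [qpx,ozljm,lrof] add [ggb,unany,zpp] -> 12 lines: xiwgk ggb unany zpp oslqh epy sta hir heei jprr dqehf uvgdn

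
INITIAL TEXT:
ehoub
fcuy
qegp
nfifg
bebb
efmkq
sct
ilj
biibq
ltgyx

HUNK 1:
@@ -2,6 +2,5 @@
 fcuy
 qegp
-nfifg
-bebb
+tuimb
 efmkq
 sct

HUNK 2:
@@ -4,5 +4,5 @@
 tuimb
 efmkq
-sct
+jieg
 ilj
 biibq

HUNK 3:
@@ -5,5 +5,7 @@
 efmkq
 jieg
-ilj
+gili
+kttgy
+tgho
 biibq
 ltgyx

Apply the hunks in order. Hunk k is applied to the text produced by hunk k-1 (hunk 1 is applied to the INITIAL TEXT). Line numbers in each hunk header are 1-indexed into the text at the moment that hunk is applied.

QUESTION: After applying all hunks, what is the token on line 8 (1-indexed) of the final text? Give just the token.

Hunk 1: at line 2 remove [nfifg,bebb] add [tuimb] -> 9 lines: ehoub fcuy qegp tuimb efmkq sct ilj biibq ltgyx
Hunk 2: at line 4 remove [sct] add [jieg] -> 9 lines: ehoub fcuy qegp tuimb efmkq jieg ilj biibq ltgyx
Hunk 3: at line 5 remove [ilj] add [gili,kttgy,tgho] -> 11 lines: ehoub fcuy qegp tuimb efmkq jieg gili kttgy tgho biibq ltgyx
Final line 8: kttgy

Answer: kttgy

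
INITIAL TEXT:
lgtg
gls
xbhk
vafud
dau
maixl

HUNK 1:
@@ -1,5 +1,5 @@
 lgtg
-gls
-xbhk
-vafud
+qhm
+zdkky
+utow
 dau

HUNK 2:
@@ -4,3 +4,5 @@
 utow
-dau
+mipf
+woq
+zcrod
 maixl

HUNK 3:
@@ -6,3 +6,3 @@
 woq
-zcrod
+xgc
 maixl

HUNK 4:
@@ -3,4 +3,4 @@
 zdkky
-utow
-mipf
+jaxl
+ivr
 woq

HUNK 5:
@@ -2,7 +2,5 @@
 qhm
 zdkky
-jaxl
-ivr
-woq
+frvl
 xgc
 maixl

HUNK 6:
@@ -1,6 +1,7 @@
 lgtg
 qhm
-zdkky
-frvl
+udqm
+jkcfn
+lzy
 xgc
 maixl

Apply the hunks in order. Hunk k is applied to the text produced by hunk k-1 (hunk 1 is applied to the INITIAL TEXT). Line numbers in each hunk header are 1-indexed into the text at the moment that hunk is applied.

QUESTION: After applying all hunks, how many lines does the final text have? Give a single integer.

Hunk 1: at line 1 remove [gls,xbhk,vafud] add [qhm,zdkky,utow] -> 6 lines: lgtg qhm zdkky utow dau maixl
Hunk 2: at line 4 remove [dau] add [mipf,woq,zcrod] -> 8 lines: lgtg qhm zdkky utow mipf woq zcrod maixl
Hunk 3: at line 6 remove [zcrod] add [xgc] -> 8 lines: lgtg qhm zdkky utow mipf woq xgc maixl
Hunk 4: at line 3 remove [utow,mipf] add [jaxl,ivr] -> 8 lines: lgtg qhm zdkky jaxl ivr woq xgc maixl
Hunk 5: at line 2 remove [jaxl,ivr,woq] add [frvl] -> 6 lines: lgtg qhm zdkky frvl xgc maixl
Hunk 6: at line 1 remove [zdkky,frvl] add [udqm,jkcfn,lzy] -> 7 lines: lgtg qhm udqm jkcfn lzy xgc maixl
Final line count: 7

Answer: 7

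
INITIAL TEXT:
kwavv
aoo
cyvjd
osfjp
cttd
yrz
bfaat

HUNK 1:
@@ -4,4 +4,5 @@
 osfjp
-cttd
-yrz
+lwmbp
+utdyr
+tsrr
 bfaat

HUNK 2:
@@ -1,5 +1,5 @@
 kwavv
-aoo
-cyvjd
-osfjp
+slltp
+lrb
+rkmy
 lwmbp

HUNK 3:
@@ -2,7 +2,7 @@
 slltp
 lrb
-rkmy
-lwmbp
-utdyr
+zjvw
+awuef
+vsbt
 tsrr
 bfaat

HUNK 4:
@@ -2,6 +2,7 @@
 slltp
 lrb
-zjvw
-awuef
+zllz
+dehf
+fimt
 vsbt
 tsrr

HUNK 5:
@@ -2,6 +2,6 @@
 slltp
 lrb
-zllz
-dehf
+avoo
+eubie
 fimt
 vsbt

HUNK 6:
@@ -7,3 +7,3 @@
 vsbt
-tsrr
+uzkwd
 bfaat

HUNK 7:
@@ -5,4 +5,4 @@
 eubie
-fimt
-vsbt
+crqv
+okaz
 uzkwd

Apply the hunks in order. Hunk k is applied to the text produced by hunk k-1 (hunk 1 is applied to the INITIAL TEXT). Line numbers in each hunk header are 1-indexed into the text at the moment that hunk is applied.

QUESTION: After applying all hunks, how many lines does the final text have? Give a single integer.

Hunk 1: at line 4 remove [cttd,yrz] add [lwmbp,utdyr,tsrr] -> 8 lines: kwavv aoo cyvjd osfjp lwmbp utdyr tsrr bfaat
Hunk 2: at line 1 remove [aoo,cyvjd,osfjp] add [slltp,lrb,rkmy] -> 8 lines: kwavv slltp lrb rkmy lwmbp utdyr tsrr bfaat
Hunk 3: at line 2 remove [rkmy,lwmbp,utdyr] add [zjvw,awuef,vsbt] -> 8 lines: kwavv slltp lrb zjvw awuef vsbt tsrr bfaat
Hunk 4: at line 2 remove [zjvw,awuef] add [zllz,dehf,fimt] -> 9 lines: kwavv slltp lrb zllz dehf fimt vsbt tsrr bfaat
Hunk 5: at line 2 remove [zllz,dehf] add [avoo,eubie] -> 9 lines: kwavv slltp lrb avoo eubie fimt vsbt tsrr bfaat
Hunk 6: at line 7 remove [tsrr] add [uzkwd] -> 9 lines: kwavv slltp lrb avoo eubie fimt vsbt uzkwd bfaat
Hunk 7: at line 5 remove [fimt,vsbt] add [crqv,okaz] -> 9 lines: kwavv slltp lrb avoo eubie crqv okaz uzkwd bfaat
Final line count: 9

Answer: 9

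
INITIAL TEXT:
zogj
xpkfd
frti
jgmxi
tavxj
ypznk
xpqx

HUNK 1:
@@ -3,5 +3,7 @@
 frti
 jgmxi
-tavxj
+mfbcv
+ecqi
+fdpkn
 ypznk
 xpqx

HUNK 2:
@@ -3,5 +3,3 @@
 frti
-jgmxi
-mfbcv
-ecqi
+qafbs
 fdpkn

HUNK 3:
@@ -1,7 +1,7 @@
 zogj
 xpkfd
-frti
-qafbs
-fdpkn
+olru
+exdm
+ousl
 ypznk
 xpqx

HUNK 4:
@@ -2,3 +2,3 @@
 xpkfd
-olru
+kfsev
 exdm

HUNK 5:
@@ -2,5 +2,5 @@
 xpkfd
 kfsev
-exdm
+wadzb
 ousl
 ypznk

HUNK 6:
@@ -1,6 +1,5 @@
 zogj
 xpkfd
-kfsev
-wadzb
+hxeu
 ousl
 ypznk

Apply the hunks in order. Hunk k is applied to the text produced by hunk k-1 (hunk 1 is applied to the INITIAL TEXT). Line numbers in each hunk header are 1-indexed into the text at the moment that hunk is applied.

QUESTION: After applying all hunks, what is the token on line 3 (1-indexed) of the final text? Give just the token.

Hunk 1: at line 3 remove [tavxj] add [mfbcv,ecqi,fdpkn] -> 9 lines: zogj xpkfd frti jgmxi mfbcv ecqi fdpkn ypznk xpqx
Hunk 2: at line 3 remove [jgmxi,mfbcv,ecqi] add [qafbs] -> 7 lines: zogj xpkfd frti qafbs fdpkn ypznk xpqx
Hunk 3: at line 1 remove [frti,qafbs,fdpkn] add [olru,exdm,ousl] -> 7 lines: zogj xpkfd olru exdm ousl ypznk xpqx
Hunk 4: at line 2 remove [olru] add [kfsev] -> 7 lines: zogj xpkfd kfsev exdm ousl ypznk xpqx
Hunk 5: at line 2 remove [exdm] add [wadzb] -> 7 lines: zogj xpkfd kfsev wadzb ousl ypznk xpqx
Hunk 6: at line 1 remove [kfsev,wadzb] add [hxeu] -> 6 lines: zogj xpkfd hxeu ousl ypznk xpqx
Final line 3: hxeu

Answer: hxeu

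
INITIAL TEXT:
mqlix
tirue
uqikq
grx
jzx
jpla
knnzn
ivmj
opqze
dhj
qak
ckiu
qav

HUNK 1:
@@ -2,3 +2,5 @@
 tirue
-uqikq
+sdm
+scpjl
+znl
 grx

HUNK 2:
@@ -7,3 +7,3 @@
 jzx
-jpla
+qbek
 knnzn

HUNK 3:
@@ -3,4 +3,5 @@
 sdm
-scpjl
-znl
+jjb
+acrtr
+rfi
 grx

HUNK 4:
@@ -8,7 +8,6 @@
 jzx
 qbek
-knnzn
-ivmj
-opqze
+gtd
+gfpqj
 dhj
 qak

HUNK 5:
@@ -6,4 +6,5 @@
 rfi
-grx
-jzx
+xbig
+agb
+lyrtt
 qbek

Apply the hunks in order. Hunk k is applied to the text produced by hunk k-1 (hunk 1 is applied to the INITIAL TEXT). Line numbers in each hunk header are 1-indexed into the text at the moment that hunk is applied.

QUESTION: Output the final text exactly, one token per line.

Hunk 1: at line 2 remove [uqikq] add [sdm,scpjl,znl] -> 15 lines: mqlix tirue sdm scpjl znl grx jzx jpla knnzn ivmj opqze dhj qak ckiu qav
Hunk 2: at line 7 remove [jpla] add [qbek] -> 15 lines: mqlix tirue sdm scpjl znl grx jzx qbek knnzn ivmj opqze dhj qak ckiu qav
Hunk 3: at line 3 remove [scpjl,znl] add [jjb,acrtr,rfi] -> 16 lines: mqlix tirue sdm jjb acrtr rfi grx jzx qbek knnzn ivmj opqze dhj qak ckiu qav
Hunk 4: at line 8 remove [knnzn,ivmj,opqze] add [gtd,gfpqj] -> 15 lines: mqlix tirue sdm jjb acrtr rfi grx jzx qbek gtd gfpqj dhj qak ckiu qav
Hunk 5: at line 6 remove [grx,jzx] add [xbig,agb,lyrtt] -> 16 lines: mqlix tirue sdm jjb acrtr rfi xbig agb lyrtt qbek gtd gfpqj dhj qak ckiu qav

Answer: mqlix
tirue
sdm
jjb
acrtr
rfi
xbig
agb
lyrtt
qbek
gtd
gfpqj
dhj
qak
ckiu
qav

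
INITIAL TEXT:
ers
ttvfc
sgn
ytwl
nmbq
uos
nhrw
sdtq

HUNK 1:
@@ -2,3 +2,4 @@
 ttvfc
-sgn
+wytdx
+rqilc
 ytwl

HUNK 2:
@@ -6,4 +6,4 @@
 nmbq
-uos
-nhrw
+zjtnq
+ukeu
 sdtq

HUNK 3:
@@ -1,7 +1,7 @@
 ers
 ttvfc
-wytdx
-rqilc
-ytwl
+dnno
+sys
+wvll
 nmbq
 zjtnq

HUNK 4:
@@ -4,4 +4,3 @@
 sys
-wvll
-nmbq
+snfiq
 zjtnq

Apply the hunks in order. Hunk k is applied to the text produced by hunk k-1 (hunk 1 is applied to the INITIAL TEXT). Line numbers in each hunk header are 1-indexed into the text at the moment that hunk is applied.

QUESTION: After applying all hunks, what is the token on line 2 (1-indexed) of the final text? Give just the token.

Answer: ttvfc

Derivation:
Hunk 1: at line 2 remove [sgn] add [wytdx,rqilc] -> 9 lines: ers ttvfc wytdx rqilc ytwl nmbq uos nhrw sdtq
Hunk 2: at line 6 remove [uos,nhrw] add [zjtnq,ukeu] -> 9 lines: ers ttvfc wytdx rqilc ytwl nmbq zjtnq ukeu sdtq
Hunk 3: at line 1 remove [wytdx,rqilc,ytwl] add [dnno,sys,wvll] -> 9 lines: ers ttvfc dnno sys wvll nmbq zjtnq ukeu sdtq
Hunk 4: at line 4 remove [wvll,nmbq] add [snfiq] -> 8 lines: ers ttvfc dnno sys snfiq zjtnq ukeu sdtq
Final line 2: ttvfc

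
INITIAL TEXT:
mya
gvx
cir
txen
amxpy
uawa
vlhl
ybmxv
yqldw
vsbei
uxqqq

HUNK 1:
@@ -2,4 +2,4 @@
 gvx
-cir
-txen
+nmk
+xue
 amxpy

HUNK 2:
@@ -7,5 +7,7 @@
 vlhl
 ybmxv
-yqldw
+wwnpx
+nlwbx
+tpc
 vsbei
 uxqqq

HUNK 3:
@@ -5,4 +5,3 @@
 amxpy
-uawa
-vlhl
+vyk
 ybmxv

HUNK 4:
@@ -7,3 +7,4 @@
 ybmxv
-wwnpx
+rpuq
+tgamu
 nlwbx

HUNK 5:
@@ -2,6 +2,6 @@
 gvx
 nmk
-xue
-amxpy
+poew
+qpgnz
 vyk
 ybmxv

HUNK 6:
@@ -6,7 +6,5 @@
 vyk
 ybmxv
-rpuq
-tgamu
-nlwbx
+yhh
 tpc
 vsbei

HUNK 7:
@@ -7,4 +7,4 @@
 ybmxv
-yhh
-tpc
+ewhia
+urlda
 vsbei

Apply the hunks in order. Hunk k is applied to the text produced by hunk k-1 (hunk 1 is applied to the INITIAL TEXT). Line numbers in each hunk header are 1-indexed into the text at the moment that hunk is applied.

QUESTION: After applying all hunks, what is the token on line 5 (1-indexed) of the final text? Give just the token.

Hunk 1: at line 2 remove [cir,txen] add [nmk,xue] -> 11 lines: mya gvx nmk xue amxpy uawa vlhl ybmxv yqldw vsbei uxqqq
Hunk 2: at line 7 remove [yqldw] add [wwnpx,nlwbx,tpc] -> 13 lines: mya gvx nmk xue amxpy uawa vlhl ybmxv wwnpx nlwbx tpc vsbei uxqqq
Hunk 3: at line 5 remove [uawa,vlhl] add [vyk] -> 12 lines: mya gvx nmk xue amxpy vyk ybmxv wwnpx nlwbx tpc vsbei uxqqq
Hunk 4: at line 7 remove [wwnpx] add [rpuq,tgamu] -> 13 lines: mya gvx nmk xue amxpy vyk ybmxv rpuq tgamu nlwbx tpc vsbei uxqqq
Hunk 5: at line 2 remove [xue,amxpy] add [poew,qpgnz] -> 13 lines: mya gvx nmk poew qpgnz vyk ybmxv rpuq tgamu nlwbx tpc vsbei uxqqq
Hunk 6: at line 6 remove [rpuq,tgamu,nlwbx] add [yhh] -> 11 lines: mya gvx nmk poew qpgnz vyk ybmxv yhh tpc vsbei uxqqq
Hunk 7: at line 7 remove [yhh,tpc] add [ewhia,urlda] -> 11 lines: mya gvx nmk poew qpgnz vyk ybmxv ewhia urlda vsbei uxqqq
Final line 5: qpgnz

Answer: qpgnz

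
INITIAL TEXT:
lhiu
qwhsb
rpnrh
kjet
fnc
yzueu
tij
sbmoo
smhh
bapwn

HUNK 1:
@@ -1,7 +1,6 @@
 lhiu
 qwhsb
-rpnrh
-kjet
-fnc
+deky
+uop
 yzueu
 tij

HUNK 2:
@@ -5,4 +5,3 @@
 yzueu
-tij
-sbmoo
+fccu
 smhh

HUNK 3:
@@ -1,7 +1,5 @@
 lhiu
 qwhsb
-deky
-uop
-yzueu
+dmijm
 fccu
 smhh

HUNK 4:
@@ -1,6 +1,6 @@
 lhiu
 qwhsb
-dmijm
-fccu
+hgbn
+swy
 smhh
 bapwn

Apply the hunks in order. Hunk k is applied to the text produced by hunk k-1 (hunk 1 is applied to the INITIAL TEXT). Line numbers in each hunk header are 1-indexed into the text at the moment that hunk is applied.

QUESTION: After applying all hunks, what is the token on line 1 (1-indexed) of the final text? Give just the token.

Answer: lhiu

Derivation:
Hunk 1: at line 1 remove [rpnrh,kjet,fnc] add [deky,uop] -> 9 lines: lhiu qwhsb deky uop yzueu tij sbmoo smhh bapwn
Hunk 2: at line 5 remove [tij,sbmoo] add [fccu] -> 8 lines: lhiu qwhsb deky uop yzueu fccu smhh bapwn
Hunk 3: at line 1 remove [deky,uop,yzueu] add [dmijm] -> 6 lines: lhiu qwhsb dmijm fccu smhh bapwn
Hunk 4: at line 1 remove [dmijm,fccu] add [hgbn,swy] -> 6 lines: lhiu qwhsb hgbn swy smhh bapwn
Final line 1: lhiu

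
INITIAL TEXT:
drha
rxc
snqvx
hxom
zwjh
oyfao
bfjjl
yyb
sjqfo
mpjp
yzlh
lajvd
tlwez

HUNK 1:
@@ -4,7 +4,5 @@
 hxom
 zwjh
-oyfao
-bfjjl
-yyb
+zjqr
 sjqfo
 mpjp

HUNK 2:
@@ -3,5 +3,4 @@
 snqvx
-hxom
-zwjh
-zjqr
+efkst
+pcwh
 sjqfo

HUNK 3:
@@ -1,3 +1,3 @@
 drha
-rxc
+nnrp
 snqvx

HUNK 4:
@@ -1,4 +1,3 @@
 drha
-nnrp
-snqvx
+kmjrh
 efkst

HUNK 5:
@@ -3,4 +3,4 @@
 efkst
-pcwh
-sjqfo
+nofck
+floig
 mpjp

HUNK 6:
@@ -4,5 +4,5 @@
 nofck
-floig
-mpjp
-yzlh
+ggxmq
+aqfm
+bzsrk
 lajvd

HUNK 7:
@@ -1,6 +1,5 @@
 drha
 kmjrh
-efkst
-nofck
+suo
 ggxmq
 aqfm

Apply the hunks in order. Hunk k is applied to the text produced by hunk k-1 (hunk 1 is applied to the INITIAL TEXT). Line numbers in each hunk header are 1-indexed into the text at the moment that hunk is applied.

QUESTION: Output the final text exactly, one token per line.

Hunk 1: at line 4 remove [oyfao,bfjjl,yyb] add [zjqr] -> 11 lines: drha rxc snqvx hxom zwjh zjqr sjqfo mpjp yzlh lajvd tlwez
Hunk 2: at line 3 remove [hxom,zwjh,zjqr] add [efkst,pcwh] -> 10 lines: drha rxc snqvx efkst pcwh sjqfo mpjp yzlh lajvd tlwez
Hunk 3: at line 1 remove [rxc] add [nnrp] -> 10 lines: drha nnrp snqvx efkst pcwh sjqfo mpjp yzlh lajvd tlwez
Hunk 4: at line 1 remove [nnrp,snqvx] add [kmjrh] -> 9 lines: drha kmjrh efkst pcwh sjqfo mpjp yzlh lajvd tlwez
Hunk 5: at line 3 remove [pcwh,sjqfo] add [nofck,floig] -> 9 lines: drha kmjrh efkst nofck floig mpjp yzlh lajvd tlwez
Hunk 6: at line 4 remove [floig,mpjp,yzlh] add [ggxmq,aqfm,bzsrk] -> 9 lines: drha kmjrh efkst nofck ggxmq aqfm bzsrk lajvd tlwez
Hunk 7: at line 1 remove [efkst,nofck] add [suo] -> 8 lines: drha kmjrh suo ggxmq aqfm bzsrk lajvd tlwez

Answer: drha
kmjrh
suo
ggxmq
aqfm
bzsrk
lajvd
tlwez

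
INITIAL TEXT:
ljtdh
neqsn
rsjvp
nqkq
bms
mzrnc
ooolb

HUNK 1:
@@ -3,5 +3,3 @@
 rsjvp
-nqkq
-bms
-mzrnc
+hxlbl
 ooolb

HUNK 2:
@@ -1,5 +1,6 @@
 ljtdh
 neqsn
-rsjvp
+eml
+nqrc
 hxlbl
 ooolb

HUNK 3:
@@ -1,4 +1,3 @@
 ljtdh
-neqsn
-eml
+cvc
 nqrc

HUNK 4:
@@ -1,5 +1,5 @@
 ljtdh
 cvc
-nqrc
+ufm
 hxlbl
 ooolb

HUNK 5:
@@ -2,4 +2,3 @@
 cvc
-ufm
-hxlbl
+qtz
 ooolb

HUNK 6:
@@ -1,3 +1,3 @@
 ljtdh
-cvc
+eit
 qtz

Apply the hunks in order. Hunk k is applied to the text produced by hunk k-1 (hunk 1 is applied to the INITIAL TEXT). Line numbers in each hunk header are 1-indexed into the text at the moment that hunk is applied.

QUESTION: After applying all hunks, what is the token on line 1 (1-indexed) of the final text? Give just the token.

Hunk 1: at line 3 remove [nqkq,bms,mzrnc] add [hxlbl] -> 5 lines: ljtdh neqsn rsjvp hxlbl ooolb
Hunk 2: at line 1 remove [rsjvp] add [eml,nqrc] -> 6 lines: ljtdh neqsn eml nqrc hxlbl ooolb
Hunk 3: at line 1 remove [neqsn,eml] add [cvc] -> 5 lines: ljtdh cvc nqrc hxlbl ooolb
Hunk 4: at line 1 remove [nqrc] add [ufm] -> 5 lines: ljtdh cvc ufm hxlbl ooolb
Hunk 5: at line 2 remove [ufm,hxlbl] add [qtz] -> 4 lines: ljtdh cvc qtz ooolb
Hunk 6: at line 1 remove [cvc] add [eit] -> 4 lines: ljtdh eit qtz ooolb
Final line 1: ljtdh

Answer: ljtdh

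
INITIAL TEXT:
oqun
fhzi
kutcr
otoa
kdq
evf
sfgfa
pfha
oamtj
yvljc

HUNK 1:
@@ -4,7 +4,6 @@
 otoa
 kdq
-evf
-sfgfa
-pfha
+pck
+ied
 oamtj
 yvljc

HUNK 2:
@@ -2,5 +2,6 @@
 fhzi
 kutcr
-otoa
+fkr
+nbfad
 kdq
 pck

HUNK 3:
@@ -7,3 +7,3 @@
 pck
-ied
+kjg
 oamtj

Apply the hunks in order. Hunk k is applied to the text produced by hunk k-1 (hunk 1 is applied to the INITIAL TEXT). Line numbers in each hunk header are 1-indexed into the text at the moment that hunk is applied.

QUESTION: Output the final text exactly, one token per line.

Answer: oqun
fhzi
kutcr
fkr
nbfad
kdq
pck
kjg
oamtj
yvljc

Derivation:
Hunk 1: at line 4 remove [evf,sfgfa,pfha] add [pck,ied] -> 9 lines: oqun fhzi kutcr otoa kdq pck ied oamtj yvljc
Hunk 2: at line 2 remove [otoa] add [fkr,nbfad] -> 10 lines: oqun fhzi kutcr fkr nbfad kdq pck ied oamtj yvljc
Hunk 3: at line 7 remove [ied] add [kjg] -> 10 lines: oqun fhzi kutcr fkr nbfad kdq pck kjg oamtj yvljc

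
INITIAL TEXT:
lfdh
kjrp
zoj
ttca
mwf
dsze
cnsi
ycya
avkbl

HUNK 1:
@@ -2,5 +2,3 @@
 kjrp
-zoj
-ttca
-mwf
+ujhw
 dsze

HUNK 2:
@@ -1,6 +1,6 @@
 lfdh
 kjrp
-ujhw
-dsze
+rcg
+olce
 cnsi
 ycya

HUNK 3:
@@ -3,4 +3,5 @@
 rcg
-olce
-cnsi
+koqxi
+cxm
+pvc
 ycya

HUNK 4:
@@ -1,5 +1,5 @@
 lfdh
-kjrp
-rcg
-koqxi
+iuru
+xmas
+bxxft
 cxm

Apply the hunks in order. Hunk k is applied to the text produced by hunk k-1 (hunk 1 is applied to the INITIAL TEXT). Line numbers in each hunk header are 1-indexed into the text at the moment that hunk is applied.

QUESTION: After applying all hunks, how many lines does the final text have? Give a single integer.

Hunk 1: at line 2 remove [zoj,ttca,mwf] add [ujhw] -> 7 lines: lfdh kjrp ujhw dsze cnsi ycya avkbl
Hunk 2: at line 1 remove [ujhw,dsze] add [rcg,olce] -> 7 lines: lfdh kjrp rcg olce cnsi ycya avkbl
Hunk 3: at line 3 remove [olce,cnsi] add [koqxi,cxm,pvc] -> 8 lines: lfdh kjrp rcg koqxi cxm pvc ycya avkbl
Hunk 4: at line 1 remove [kjrp,rcg,koqxi] add [iuru,xmas,bxxft] -> 8 lines: lfdh iuru xmas bxxft cxm pvc ycya avkbl
Final line count: 8

Answer: 8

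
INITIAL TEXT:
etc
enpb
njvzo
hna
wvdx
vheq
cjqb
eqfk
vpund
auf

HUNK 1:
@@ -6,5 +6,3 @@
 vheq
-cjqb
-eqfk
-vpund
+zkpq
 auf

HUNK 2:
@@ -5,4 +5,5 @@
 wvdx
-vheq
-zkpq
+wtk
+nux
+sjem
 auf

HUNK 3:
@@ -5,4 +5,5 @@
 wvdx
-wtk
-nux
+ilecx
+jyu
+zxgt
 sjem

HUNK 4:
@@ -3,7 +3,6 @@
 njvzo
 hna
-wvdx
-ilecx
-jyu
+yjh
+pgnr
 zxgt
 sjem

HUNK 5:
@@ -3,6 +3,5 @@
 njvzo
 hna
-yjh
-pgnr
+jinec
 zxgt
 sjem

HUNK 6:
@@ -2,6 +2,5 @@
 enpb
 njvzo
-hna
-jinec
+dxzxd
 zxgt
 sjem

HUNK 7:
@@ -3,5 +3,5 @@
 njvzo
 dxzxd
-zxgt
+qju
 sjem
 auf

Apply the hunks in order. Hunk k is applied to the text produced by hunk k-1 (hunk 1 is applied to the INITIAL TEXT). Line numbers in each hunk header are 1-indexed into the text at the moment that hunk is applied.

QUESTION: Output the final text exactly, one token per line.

Hunk 1: at line 6 remove [cjqb,eqfk,vpund] add [zkpq] -> 8 lines: etc enpb njvzo hna wvdx vheq zkpq auf
Hunk 2: at line 5 remove [vheq,zkpq] add [wtk,nux,sjem] -> 9 lines: etc enpb njvzo hna wvdx wtk nux sjem auf
Hunk 3: at line 5 remove [wtk,nux] add [ilecx,jyu,zxgt] -> 10 lines: etc enpb njvzo hna wvdx ilecx jyu zxgt sjem auf
Hunk 4: at line 3 remove [wvdx,ilecx,jyu] add [yjh,pgnr] -> 9 lines: etc enpb njvzo hna yjh pgnr zxgt sjem auf
Hunk 5: at line 3 remove [yjh,pgnr] add [jinec] -> 8 lines: etc enpb njvzo hna jinec zxgt sjem auf
Hunk 6: at line 2 remove [hna,jinec] add [dxzxd] -> 7 lines: etc enpb njvzo dxzxd zxgt sjem auf
Hunk 7: at line 3 remove [zxgt] add [qju] -> 7 lines: etc enpb njvzo dxzxd qju sjem auf

Answer: etc
enpb
njvzo
dxzxd
qju
sjem
auf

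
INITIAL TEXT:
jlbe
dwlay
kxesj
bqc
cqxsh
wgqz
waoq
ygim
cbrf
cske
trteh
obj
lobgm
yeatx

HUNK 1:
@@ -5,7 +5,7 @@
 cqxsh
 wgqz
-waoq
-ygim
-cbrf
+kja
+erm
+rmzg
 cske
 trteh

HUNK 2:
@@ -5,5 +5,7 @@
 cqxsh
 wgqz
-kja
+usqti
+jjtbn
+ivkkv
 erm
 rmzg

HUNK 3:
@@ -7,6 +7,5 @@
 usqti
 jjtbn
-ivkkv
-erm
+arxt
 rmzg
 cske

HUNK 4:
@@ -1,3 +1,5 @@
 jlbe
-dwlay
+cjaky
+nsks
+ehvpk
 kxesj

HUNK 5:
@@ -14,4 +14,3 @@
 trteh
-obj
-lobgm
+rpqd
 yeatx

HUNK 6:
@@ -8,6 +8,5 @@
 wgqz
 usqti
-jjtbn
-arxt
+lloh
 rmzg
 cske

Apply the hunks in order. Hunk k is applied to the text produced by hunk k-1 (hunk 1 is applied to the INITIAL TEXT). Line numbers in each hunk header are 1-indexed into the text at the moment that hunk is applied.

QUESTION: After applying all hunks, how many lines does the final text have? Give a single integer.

Answer: 15

Derivation:
Hunk 1: at line 5 remove [waoq,ygim,cbrf] add [kja,erm,rmzg] -> 14 lines: jlbe dwlay kxesj bqc cqxsh wgqz kja erm rmzg cske trteh obj lobgm yeatx
Hunk 2: at line 5 remove [kja] add [usqti,jjtbn,ivkkv] -> 16 lines: jlbe dwlay kxesj bqc cqxsh wgqz usqti jjtbn ivkkv erm rmzg cske trteh obj lobgm yeatx
Hunk 3: at line 7 remove [ivkkv,erm] add [arxt] -> 15 lines: jlbe dwlay kxesj bqc cqxsh wgqz usqti jjtbn arxt rmzg cske trteh obj lobgm yeatx
Hunk 4: at line 1 remove [dwlay] add [cjaky,nsks,ehvpk] -> 17 lines: jlbe cjaky nsks ehvpk kxesj bqc cqxsh wgqz usqti jjtbn arxt rmzg cske trteh obj lobgm yeatx
Hunk 5: at line 14 remove [obj,lobgm] add [rpqd] -> 16 lines: jlbe cjaky nsks ehvpk kxesj bqc cqxsh wgqz usqti jjtbn arxt rmzg cske trteh rpqd yeatx
Hunk 6: at line 8 remove [jjtbn,arxt] add [lloh] -> 15 lines: jlbe cjaky nsks ehvpk kxesj bqc cqxsh wgqz usqti lloh rmzg cske trteh rpqd yeatx
Final line count: 15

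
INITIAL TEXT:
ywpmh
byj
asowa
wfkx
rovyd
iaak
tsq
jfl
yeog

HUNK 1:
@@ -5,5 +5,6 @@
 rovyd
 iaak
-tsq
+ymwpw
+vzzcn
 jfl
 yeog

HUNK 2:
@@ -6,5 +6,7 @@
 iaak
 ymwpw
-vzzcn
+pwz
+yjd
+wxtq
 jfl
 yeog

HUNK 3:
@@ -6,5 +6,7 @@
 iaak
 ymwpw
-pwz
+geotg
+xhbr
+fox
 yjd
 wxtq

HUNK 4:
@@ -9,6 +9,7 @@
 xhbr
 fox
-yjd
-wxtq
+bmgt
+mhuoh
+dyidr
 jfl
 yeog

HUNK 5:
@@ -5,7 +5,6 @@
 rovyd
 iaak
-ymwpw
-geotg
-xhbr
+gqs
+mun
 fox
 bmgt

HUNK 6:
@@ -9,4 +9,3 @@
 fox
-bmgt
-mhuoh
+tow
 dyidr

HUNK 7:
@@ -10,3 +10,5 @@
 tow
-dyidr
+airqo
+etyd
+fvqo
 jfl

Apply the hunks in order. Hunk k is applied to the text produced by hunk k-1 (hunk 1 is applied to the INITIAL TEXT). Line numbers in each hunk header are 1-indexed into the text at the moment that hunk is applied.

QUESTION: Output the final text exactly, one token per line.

Hunk 1: at line 5 remove [tsq] add [ymwpw,vzzcn] -> 10 lines: ywpmh byj asowa wfkx rovyd iaak ymwpw vzzcn jfl yeog
Hunk 2: at line 6 remove [vzzcn] add [pwz,yjd,wxtq] -> 12 lines: ywpmh byj asowa wfkx rovyd iaak ymwpw pwz yjd wxtq jfl yeog
Hunk 3: at line 6 remove [pwz] add [geotg,xhbr,fox] -> 14 lines: ywpmh byj asowa wfkx rovyd iaak ymwpw geotg xhbr fox yjd wxtq jfl yeog
Hunk 4: at line 9 remove [yjd,wxtq] add [bmgt,mhuoh,dyidr] -> 15 lines: ywpmh byj asowa wfkx rovyd iaak ymwpw geotg xhbr fox bmgt mhuoh dyidr jfl yeog
Hunk 5: at line 5 remove [ymwpw,geotg,xhbr] add [gqs,mun] -> 14 lines: ywpmh byj asowa wfkx rovyd iaak gqs mun fox bmgt mhuoh dyidr jfl yeog
Hunk 6: at line 9 remove [bmgt,mhuoh] add [tow] -> 13 lines: ywpmh byj asowa wfkx rovyd iaak gqs mun fox tow dyidr jfl yeog
Hunk 7: at line 10 remove [dyidr] add [airqo,etyd,fvqo] -> 15 lines: ywpmh byj asowa wfkx rovyd iaak gqs mun fox tow airqo etyd fvqo jfl yeog

Answer: ywpmh
byj
asowa
wfkx
rovyd
iaak
gqs
mun
fox
tow
airqo
etyd
fvqo
jfl
yeog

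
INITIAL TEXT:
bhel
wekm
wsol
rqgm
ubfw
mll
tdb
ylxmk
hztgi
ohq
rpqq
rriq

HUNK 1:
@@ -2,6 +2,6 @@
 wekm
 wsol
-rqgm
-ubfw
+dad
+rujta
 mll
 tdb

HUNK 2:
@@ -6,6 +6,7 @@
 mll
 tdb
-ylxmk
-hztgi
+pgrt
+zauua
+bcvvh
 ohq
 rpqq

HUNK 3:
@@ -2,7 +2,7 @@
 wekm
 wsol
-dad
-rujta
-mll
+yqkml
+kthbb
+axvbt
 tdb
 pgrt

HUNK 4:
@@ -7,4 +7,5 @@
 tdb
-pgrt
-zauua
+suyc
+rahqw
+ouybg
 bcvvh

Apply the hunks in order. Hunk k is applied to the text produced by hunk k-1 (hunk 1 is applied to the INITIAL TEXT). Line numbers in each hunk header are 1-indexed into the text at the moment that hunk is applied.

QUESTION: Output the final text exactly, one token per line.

Hunk 1: at line 2 remove [rqgm,ubfw] add [dad,rujta] -> 12 lines: bhel wekm wsol dad rujta mll tdb ylxmk hztgi ohq rpqq rriq
Hunk 2: at line 6 remove [ylxmk,hztgi] add [pgrt,zauua,bcvvh] -> 13 lines: bhel wekm wsol dad rujta mll tdb pgrt zauua bcvvh ohq rpqq rriq
Hunk 3: at line 2 remove [dad,rujta,mll] add [yqkml,kthbb,axvbt] -> 13 lines: bhel wekm wsol yqkml kthbb axvbt tdb pgrt zauua bcvvh ohq rpqq rriq
Hunk 4: at line 7 remove [pgrt,zauua] add [suyc,rahqw,ouybg] -> 14 lines: bhel wekm wsol yqkml kthbb axvbt tdb suyc rahqw ouybg bcvvh ohq rpqq rriq

Answer: bhel
wekm
wsol
yqkml
kthbb
axvbt
tdb
suyc
rahqw
ouybg
bcvvh
ohq
rpqq
rriq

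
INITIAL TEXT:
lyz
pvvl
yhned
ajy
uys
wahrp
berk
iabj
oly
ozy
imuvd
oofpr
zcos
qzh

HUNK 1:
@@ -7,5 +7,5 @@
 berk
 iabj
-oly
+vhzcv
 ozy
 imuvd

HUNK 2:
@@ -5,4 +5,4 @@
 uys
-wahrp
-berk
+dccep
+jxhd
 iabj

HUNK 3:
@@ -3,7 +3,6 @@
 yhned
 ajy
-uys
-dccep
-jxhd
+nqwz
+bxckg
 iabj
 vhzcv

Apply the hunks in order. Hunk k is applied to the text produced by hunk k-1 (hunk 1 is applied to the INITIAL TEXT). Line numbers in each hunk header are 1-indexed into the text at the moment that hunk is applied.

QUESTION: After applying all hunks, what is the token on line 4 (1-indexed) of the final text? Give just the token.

Hunk 1: at line 7 remove [oly] add [vhzcv] -> 14 lines: lyz pvvl yhned ajy uys wahrp berk iabj vhzcv ozy imuvd oofpr zcos qzh
Hunk 2: at line 5 remove [wahrp,berk] add [dccep,jxhd] -> 14 lines: lyz pvvl yhned ajy uys dccep jxhd iabj vhzcv ozy imuvd oofpr zcos qzh
Hunk 3: at line 3 remove [uys,dccep,jxhd] add [nqwz,bxckg] -> 13 lines: lyz pvvl yhned ajy nqwz bxckg iabj vhzcv ozy imuvd oofpr zcos qzh
Final line 4: ajy

Answer: ajy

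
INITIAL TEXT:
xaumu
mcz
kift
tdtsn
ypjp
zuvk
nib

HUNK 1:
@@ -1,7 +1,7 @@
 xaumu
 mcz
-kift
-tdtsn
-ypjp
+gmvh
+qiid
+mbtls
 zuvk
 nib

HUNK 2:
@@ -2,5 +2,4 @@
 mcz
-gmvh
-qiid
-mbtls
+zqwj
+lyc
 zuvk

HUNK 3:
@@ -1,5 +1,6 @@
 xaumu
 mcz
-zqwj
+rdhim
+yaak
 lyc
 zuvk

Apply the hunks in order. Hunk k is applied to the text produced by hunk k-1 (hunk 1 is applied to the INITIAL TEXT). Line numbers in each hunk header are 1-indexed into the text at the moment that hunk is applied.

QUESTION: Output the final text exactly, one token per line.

Answer: xaumu
mcz
rdhim
yaak
lyc
zuvk
nib

Derivation:
Hunk 1: at line 1 remove [kift,tdtsn,ypjp] add [gmvh,qiid,mbtls] -> 7 lines: xaumu mcz gmvh qiid mbtls zuvk nib
Hunk 2: at line 2 remove [gmvh,qiid,mbtls] add [zqwj,lyc] -> 6 lines: xaumu mcz zqwj lyc zuvk nib
Hunk 3: at line 1 remove [zqwj] add [rdhim,yaak] -> 7 lines: xaumu mcz rdhim yaak lyc zuvk nib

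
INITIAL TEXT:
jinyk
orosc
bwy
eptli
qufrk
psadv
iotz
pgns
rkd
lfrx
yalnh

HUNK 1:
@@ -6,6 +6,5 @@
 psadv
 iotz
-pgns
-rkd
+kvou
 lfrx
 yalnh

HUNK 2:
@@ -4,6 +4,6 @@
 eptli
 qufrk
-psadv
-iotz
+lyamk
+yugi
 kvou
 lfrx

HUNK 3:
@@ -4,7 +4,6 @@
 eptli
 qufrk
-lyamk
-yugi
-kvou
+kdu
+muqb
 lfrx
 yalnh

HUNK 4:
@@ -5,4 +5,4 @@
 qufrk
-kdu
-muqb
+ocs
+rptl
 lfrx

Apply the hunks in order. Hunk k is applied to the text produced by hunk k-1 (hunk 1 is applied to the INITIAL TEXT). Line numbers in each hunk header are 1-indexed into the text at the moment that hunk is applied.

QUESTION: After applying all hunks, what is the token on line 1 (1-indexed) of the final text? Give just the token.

Hunk 1: at line 6 remove [pgns,rkd] add [kvou] -> 10 lines: jinyk orosc bwy eptli qufrk psadv iotz kvou lfrx yalnh
Hunk 2: at line 4 remove [psadv,iotz] add [lyamk,yugi] -> 10 lines: jinyk orosc bwy eptli qufrk lyamk yugi kvou lfrx yalnh
Hunk 3: at line 4 remove [lyamk,yugi,kvou] add [kdu,muqb] -> 9 lines: jinyk orosc bwy eptli qufrk kdu muqb lfrx yalnh
Hunk 4: at line 5 remove [kdu,muqb] add [ocs,rptl] -> 9 lines: jinyk orosc bwy eptli qufrk ocs rptl lfrx yalnh
Final line 1: jinyk

Answer: jinyk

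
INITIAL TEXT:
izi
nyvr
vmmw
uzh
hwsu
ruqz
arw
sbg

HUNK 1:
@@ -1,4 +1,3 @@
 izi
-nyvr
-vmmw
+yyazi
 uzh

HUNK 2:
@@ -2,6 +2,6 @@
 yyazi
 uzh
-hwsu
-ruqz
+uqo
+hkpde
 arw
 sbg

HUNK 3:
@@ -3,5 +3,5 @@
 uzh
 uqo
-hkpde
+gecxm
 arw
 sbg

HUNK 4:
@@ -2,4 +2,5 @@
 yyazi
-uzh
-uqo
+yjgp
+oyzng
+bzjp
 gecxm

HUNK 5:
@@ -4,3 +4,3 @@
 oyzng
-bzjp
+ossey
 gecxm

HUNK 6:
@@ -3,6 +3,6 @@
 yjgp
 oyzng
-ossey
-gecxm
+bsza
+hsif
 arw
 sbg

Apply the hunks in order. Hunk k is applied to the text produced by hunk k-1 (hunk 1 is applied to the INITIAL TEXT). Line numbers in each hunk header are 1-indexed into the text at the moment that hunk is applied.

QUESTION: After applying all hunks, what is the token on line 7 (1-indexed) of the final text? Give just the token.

Answer: arw

Derivation:
Hunk 1: at line 1 remove [nyvr,vmmw] add [yyazi] -> 7 lines: izi yyazi uzh hwsu ruqz arw sbg
Hunk 2: at line 2 remove [hwsu,ruqz] add [uqo,hkpde] -> 7 lines: izi yyazi uzh uqo hkpde arw sbg
Hunk 3: at line 3 remove [hkpde] add [gecxm] -> 7 lines: izi yyazi uzh uqo gecxm arw sbg
Hunk 4: at line 2 remove [uzh,uqo] add [yjgp,oyzng,bzjp] -> 8 lines: izi yyazi yjgp oyzng bzjp gecxm arw sbg
Hunk 5: at line 4 remove [bzjp] add [ossey] -> 8 lines: izi yyazi yjgp oyzng ossey gecxm arw sbg
Hunk 6: at line 3 remove [ossey,gecxm] add [bsza,hsif] -> 8 lines: izi yyazi yjgp oyzng bsza hsif arw sbg
Final line 7: arw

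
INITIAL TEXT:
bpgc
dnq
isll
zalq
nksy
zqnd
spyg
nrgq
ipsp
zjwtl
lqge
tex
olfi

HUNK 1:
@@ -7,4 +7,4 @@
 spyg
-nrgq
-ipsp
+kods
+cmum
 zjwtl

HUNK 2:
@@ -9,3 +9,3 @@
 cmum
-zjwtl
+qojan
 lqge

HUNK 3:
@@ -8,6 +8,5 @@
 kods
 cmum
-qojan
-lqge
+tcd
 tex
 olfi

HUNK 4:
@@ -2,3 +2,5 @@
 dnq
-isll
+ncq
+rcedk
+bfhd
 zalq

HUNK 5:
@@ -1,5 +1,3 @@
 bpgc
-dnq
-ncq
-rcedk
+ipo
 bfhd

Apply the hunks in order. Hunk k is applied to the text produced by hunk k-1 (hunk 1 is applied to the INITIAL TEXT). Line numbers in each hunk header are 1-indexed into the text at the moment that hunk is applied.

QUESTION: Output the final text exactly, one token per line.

Answer: bpgc
ipo
bfhd
zalq
nksy
zqnd
spyg
kods
cmum
tcd
tex
olfi

Derivation:
Hunk 1: at line 7 remove [nrgq,ipsp] add [kods,cmum] -> 13 lines: bpgc dnq isll zalq nksy zqnd spyg kods cmum zjwtl lqge tex olfi
Hunk 2: at line 9 remove [zjwtl] add [qojan] -> 13 lines: bpgc dnq isll zalq nksy zqnd spyg kods cmum qojan lqge tex olfi
Hunk 3: at line 8 remove [qojan,lqge] add [tcd] -> 12 lines: bpgc dnq isll zalq nksy zqnd spyg kods cmum tcd tex olfi
Hunk 4: at line 2 remove [isll] add [ncq,rcedk,bfhd] -> 14 lines: bpgc dnq ncq rcedk bfhd zalq nksy zqnd spyg kods cmum tcd tex olfi
Hunk 5: at line 1 remove [dnq,ncq,rcedk] add [ipo] -> 12 lines: bpgc ipo bfhd zalq nksy zqnd spyg kods cmum tcd tex olfi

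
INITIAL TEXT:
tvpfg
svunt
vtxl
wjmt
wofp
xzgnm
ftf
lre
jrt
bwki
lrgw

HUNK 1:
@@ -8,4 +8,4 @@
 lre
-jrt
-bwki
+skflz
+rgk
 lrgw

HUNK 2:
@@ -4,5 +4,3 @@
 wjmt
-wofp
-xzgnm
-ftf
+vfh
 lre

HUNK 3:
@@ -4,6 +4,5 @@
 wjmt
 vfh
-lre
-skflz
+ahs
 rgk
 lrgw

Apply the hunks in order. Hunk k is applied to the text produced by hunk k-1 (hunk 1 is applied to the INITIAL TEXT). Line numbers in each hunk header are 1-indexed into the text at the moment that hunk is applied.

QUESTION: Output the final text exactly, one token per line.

Hunk 1: at line 8 remove [jrt,bwki] add [skflz,rgk] -> 11 lines: tvpfg svunt vtxl wjmt wofp xzgnm ftf lre skflz rgk lrgw
Hunk 2: at line 4 remove [wofp,xzgnm,ftf] add [vfh] -> 9 lines: tvpfg svunt vtxl wjmt vfh lre skflz rgk lrgw
Hunk 3: at line 4 remove [lre,skflz] add [ahs] -> 8 lines: tvpfg svunt vtxl wjmt vfh ahs rgk lrgw

Answer: tvpfg
svunt
vtxl
wjmt
vfh
ahs
rgk
lrgw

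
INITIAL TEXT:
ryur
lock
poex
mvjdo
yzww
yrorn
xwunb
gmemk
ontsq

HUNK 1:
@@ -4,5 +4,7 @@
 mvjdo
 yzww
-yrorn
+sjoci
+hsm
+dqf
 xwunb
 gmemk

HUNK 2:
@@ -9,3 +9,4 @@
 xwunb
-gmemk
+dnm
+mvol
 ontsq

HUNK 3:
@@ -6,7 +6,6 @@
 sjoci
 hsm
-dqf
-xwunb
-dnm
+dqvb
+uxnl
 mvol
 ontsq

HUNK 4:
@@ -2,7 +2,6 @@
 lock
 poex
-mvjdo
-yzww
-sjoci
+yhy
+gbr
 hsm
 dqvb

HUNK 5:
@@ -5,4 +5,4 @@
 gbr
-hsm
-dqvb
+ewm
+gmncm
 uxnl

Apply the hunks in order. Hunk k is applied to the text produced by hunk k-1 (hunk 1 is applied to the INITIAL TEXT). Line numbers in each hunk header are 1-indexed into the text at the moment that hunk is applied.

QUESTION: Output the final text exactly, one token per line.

Answer: ryur
lock
poex
yhy
gbr
ewm
gmncm
uxnl
mvol
ontsq

Derivation:
Hunk 1: at line 4 remove [yrorn] add [sjoci,hsm,dqf] -> 11 lines: ryur lock poex mvjdo yzww sjoci hsm dqf xwunb gmemk ontsq
Hunk 2: at line 9 remove [gmemk] add [dnm,mvol] -> 12 lines: ryur lock poex mvjdo yzww sjoci hsm dqf xwunb dnm mvol ontsq
Hunk 3: at line 6 remove [dqf,xwunb,dnm] add [dqvb,uxnl] -> 11 lines: ryur lock poex mvjdo yzww sjoci hsm dqvb uxnl mvol ontsq
Hunk 4: at line 2 remove [mvjdo,yzww,sjoci] add [yhy,gbr] -> 10 lines: ryur lock poex yhy gbr hsm dqvb uxnl mvol ontsq
Hunk 5: at line 5 remove [hsm,dqvb] add [ewm,gmncm] -> 10 lines: ryur lock poex yhy gbr ewm gmncm uxnl mvol ontsq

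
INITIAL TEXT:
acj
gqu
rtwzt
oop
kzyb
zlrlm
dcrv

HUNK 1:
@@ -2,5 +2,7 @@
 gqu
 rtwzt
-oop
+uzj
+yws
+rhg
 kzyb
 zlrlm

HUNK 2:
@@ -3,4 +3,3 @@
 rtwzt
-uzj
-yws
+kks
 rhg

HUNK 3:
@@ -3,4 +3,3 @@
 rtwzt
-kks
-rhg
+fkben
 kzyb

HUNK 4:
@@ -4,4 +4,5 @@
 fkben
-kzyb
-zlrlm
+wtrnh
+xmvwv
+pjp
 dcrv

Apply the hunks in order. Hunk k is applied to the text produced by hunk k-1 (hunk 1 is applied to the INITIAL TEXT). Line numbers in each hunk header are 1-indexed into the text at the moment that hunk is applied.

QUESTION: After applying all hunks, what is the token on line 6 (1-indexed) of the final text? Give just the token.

Hunk 1: at line 2 remove [oop] add [uzj,yws,rhg] -> 9 lines: acj gqu rtwzt uzj yws rhg kzyb zlrlm dcrv
Hunk 2: at line 3 remove [uzj,yws] add [kks] -> 8 lines: acj gqu rtwzt kks rhg kzyb zlrlm dcrv
Hunk 3: at line 3 remove [kks,rhg] add [fkben] -> 7 lines: acj gqu rtwzt fkben kzyb zlrlm dcrv
Hunk 4: at line 4 remove [kzyb,zlrlm] add [wtrnh,xmvwv,pjp] -> 8 lines: acj gqu rtwzt fkben wtrnh xmvwv pjp dcrv
Final line 6: xmvwv

Answer: xmvwv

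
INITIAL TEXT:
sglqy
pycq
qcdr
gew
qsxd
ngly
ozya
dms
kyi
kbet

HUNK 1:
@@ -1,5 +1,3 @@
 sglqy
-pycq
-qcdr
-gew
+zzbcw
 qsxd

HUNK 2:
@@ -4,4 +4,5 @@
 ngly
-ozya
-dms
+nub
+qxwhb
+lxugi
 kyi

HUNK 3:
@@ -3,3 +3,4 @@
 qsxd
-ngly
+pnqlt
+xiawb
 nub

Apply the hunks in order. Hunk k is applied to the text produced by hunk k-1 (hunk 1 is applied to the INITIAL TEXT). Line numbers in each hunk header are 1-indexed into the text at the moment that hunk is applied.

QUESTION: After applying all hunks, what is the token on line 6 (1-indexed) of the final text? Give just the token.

Hunk 1: at line 1 remove [pycq,qcdr,gew] add [zzbcw] -> 8 lines: sglqy zzbcw qsxd ngly ozya dms kyi kbet
Hunk 2: at line 4 remove [ozya,dms] add [nub,qxwhb,lxugi] -> 9 lines: sglqy zzbcw qsxd ngly nub qxwhb lxugi kyi kbet
Hunk 3: at line 3 remove [ngly] add [pnqlt,xiawb] -> 10 lines: sglqy zzbcw qsxd pnqlt xiawb nub qxwhb lxugi kyi kbet
Final line 6: nub

Answer: nub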